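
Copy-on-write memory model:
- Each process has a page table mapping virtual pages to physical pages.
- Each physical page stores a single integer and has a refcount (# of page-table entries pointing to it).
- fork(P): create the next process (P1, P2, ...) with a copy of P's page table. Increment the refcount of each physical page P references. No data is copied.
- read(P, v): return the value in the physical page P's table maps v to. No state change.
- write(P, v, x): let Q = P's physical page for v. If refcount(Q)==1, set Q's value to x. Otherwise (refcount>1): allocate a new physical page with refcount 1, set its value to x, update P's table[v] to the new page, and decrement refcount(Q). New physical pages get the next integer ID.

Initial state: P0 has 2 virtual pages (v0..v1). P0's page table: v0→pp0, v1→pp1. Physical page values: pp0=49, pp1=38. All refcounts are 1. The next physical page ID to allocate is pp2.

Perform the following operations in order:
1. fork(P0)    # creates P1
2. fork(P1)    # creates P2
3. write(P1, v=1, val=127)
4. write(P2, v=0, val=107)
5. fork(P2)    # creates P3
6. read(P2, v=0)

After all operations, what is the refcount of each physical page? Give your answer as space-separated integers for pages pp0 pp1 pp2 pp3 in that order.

Op 1: fork(P0) -> P1. 2 ppages; refcounts: pp0:2 pp1:2
Op 2: fork(P1) -> P2. 2 ppages; refcounts: pp0:3 pp1:3
Op 3: write(P1, v1, 127). refcount(pp1)=3>1 -> COPY to pp2. 3 ppages; refcounts: pp0:3 pp1:2 pp2:1
Op 4: write(P2, v0, 107). refcount(pp0)=3>1 -> COPY to pp3. 4 ppages; refcounts: pp0:2 pp1:2 pp2:1 pp3:1
Op 5: fork(P2) -> P3. 4 ppages; refcounts: pp0:2 pp1:3 pp2:1 pp3:2
Op 6: read(P2, v0) -> 107. No state change.

Answer: 2 3 1 2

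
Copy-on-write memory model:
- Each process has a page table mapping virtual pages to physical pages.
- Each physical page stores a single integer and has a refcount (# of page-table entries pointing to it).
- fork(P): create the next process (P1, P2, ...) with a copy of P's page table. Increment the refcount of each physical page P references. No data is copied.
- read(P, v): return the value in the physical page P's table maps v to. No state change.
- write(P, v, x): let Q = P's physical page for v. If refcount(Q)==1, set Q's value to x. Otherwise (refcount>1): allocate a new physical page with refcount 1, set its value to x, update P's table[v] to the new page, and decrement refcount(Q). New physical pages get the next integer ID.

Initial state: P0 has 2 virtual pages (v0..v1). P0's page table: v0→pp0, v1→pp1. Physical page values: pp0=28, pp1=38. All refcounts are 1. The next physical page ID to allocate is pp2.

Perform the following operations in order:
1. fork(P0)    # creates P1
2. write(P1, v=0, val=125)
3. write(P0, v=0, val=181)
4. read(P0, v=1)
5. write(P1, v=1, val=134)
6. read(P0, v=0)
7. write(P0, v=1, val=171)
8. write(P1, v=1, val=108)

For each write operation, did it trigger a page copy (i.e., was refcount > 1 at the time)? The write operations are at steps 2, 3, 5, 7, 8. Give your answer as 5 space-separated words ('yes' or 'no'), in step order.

Op 1: fork(P0) -> P1. 2 ppages; refcounts: pp0:2 pp1:2
Op 2: write(P1, v0, 125). refcount(pp0)=2>1 -> COPY to pp2. 3 ppages; refcounts: pp0:1 pp1:2 pp2:1
Op 3: write(P0, v0, 181). refcount(pp0)=1 -> write in place. 3 ppages; refcounts: pp0:1 pp1:2 pp2:1
Op 4: read(P0, v1) -> 38. No state change.
Op 5: write(P1, v1, 134). refcount(pp1)=2>1 -> COPY to pp3. 4 ppages; refcounts: pp0:1 pp1:1 pp2:1 pp3:1
Op 6: read(P0, v0) -> 181. No state change.
Op 7: write(P0, v1, 171). refcount(pp1)=1 -> write in place. 4 ppages; refcounts: pp0:1 pp1:1 pp2:1 pp3:1
Op 8: write(P1, v1, 108). refcount(pp3)=1 -> write in place. 4 ppages; refcounts: pp0:1 pp1:1 pp2:1 pp3:1

yes no yes no no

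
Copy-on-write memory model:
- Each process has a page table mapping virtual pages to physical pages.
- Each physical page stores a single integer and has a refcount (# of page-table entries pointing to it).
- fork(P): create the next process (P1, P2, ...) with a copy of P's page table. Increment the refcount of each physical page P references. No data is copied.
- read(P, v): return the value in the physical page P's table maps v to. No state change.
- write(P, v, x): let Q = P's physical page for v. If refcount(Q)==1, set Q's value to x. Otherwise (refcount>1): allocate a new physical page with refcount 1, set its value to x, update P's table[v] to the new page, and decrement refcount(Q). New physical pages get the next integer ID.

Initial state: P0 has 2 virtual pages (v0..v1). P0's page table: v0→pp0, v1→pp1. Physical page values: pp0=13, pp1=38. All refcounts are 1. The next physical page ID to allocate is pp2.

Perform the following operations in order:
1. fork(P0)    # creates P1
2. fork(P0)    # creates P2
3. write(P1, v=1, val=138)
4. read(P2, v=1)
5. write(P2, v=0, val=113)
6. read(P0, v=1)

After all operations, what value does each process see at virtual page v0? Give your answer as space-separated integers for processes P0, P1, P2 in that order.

Op 1: fork(P0) -> P1. 2 ppages; refcounts: pp0:2 pp1:2
Op 2: fork(P0) -> P2. 2 ppages; refcounts: pp0:3 pp1:3
Op 3: write(P1, v1, 138). refcount(pp1)=3>1 -> COPY to pp2. 3 ppages; refcounts: pp0:3 pp1:2 pp2:1
Op 4: read(P2, v1) -> 38. No state change.
Op 5: write(P2, v0, 113). refcount(pp0)=3>1 -> COPY to pp3. 4 ppages; refcounts: pp0:2 pp1:2 pp2:1 pp3:1
Op 6: read(P0, v1) -> 38. No state change.
P0: v0 -> pp0 = 13
P1: v0 -> pp0 = 13
P2: v0 -> pp3 = 113

Answer: 13 13 113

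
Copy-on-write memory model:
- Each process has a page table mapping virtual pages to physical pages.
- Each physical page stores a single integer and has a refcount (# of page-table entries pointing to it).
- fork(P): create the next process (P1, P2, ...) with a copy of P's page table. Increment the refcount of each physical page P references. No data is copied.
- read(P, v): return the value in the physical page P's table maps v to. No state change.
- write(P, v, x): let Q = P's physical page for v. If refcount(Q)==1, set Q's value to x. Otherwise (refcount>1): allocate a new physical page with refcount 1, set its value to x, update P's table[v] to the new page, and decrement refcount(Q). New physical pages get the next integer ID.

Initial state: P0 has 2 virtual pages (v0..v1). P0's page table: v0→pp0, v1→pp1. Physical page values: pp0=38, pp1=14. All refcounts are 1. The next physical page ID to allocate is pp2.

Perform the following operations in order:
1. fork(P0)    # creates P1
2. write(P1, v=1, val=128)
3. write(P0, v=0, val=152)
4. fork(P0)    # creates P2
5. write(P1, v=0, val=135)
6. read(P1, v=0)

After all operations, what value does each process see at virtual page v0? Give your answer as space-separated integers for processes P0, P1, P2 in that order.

Answer: 152 135 152

Derivation:
Op 1: fork(P0) -> P1. 2 ppages; refcounts: pp0:2 pp1:2
Op 2: write(P1, v1, 128). refcount(pp1)=2>1 -> COPY to pp2. 3 ppages; refcounts: pp0:2 pp1:1 pp2:1
Op 3: write(P0, v0, 152). refcount(pp0)=2>1 -> COPY to pp3. 4 ppages; refcounts: pp0:1 pp1:1 pp2:1 pp3:1
Op 4: fork(P0) -> P2. 4 ppages; refcounts: pp0:1 pp1:2 pp2:1 pp3:2
Op 5: write(P1, v0, 135). refcount(pp0)=1 -> write in place. 4 ppages; refcounts: pp0:1 pp1:2 pp2:1 pp3:2
Op 6: read(P1, v0) -> 135. No state change.
P0: v0 -> pp3 = 152
P1: v0 -> pp0 = 135
P2: v0 -> pp3 = 152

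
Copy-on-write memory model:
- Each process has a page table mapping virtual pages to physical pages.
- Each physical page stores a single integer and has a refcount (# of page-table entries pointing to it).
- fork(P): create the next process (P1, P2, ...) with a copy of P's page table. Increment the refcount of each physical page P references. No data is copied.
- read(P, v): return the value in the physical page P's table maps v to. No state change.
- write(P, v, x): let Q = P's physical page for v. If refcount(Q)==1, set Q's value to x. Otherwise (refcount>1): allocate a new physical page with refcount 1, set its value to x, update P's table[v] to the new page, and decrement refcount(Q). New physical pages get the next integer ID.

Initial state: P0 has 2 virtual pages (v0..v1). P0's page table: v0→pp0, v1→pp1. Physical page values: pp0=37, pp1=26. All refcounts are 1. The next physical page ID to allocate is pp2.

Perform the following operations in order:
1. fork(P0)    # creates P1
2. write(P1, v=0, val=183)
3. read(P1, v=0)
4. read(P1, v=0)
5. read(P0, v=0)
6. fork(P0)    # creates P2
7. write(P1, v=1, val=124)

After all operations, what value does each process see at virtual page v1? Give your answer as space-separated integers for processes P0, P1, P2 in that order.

Answer: 26 124 26

Derivation:
Op 1: fork(P0) -> P1. 2 ppages; refcounts: pp0:2 pp1:2
Op 2: write(P1, v0, 183). refcount(pp0)=2>1 -> COPY to pp2. 3 ppages; refcounts: pp0:1 pp1:2 pp2:1
Op 3: read(P1, v0) -> 183. No state change.
Op 4: read(P1, v0) -> 183. No state change.
Op 5: read(P0, v0) -> 37. No state change.
Op 6: fork(P0) -> P2. 3 ppages; refcounts: pp0:2 pp1:3 pp2:1
Op 7: write(P1, v1, 124). refcount(pp1)=3>1 -> COPY to pp3. 4 ppages; refcounts: pp0:2 pp1:2 pp2:1 pp3:1
P0: v1 -> pp1 = 26
P1: v1 -> pp3 = 124
P2: v1 -> pp1 = 26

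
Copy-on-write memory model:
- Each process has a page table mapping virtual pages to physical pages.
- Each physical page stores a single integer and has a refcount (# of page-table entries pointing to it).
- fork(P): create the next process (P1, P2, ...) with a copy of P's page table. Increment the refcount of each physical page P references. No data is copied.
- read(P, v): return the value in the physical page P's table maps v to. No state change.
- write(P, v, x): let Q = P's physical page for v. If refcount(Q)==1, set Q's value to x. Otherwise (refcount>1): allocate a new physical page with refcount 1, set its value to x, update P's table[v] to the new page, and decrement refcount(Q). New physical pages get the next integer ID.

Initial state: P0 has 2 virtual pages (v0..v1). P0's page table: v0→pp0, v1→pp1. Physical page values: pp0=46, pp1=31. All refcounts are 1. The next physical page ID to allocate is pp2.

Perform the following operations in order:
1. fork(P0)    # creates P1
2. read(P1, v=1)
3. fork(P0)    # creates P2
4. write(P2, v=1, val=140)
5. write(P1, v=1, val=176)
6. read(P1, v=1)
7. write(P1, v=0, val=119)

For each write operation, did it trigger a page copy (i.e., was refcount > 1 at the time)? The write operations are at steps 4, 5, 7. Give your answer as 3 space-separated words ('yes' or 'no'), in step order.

Op 1: fork(P0) -> P1. 2 ppages; refcounts: pp0:2 pp1:2
Op 2: read(P1, v1) -> 31. No state change.
Op 3: fork(P0) -> P2. 2 ppages; refcounts: pp0:3 pp1:3
Op 4: write(P2, v1, 140). refcount(pp1)=3>1 -> COPY to pp2. 3 ppages; refcounts: pp0:3 pp1:2 pp2:1
Op 5: write(P1, v1, 176). refcount(pp1)=2>1 -> COPY to pp3. 4 ppages; refcounts: pp0:3 pp1:1 pp2:1 pp3:1
Op 6: read(P1, v1) -> 176. No state change.
Op 7: write(P1, v0, 119). refcount(pp0)=3>1 -> COPY to pp4. 5 ppages; refcounts: pp0:2 pp1:1 pp2:1 pp3:1 pp4:1

yes yes yes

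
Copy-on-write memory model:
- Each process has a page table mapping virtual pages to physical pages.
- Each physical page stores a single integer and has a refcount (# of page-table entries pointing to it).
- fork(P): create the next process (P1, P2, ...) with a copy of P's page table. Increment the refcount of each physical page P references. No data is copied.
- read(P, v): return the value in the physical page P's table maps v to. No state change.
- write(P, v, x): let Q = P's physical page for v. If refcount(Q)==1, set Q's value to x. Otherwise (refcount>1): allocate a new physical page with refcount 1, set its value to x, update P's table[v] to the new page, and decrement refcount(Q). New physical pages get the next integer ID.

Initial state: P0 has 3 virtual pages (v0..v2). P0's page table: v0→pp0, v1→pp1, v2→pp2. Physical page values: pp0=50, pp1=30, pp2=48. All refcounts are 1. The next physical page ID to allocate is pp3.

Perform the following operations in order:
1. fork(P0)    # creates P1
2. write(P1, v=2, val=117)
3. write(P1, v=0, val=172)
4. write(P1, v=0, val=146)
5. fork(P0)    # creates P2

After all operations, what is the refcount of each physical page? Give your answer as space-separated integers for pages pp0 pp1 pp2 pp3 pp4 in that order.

Op 1: fork(P0) -> P1. 3 ppages; refcounts: pp0:2 pp1:2 pp2:2
Op 2: write(P1, v2, 117). refcount(pp2)=2>1 -> COPY to pp3. 4 ppages; refcounts: pp0:2 pp1:2 pp2:1 pp3:1
Op 3: write(P1, v0, 172). refcount(pp0)=2>1 -> COPY to pp4. 5 ppages; refcounts: pp0:1 pp1:2 pp2:1 pp3:1 pp4:1
Op 4: write(P1, v0, 146). refcount(pp4)=1 -> write in place. 5 ppages; refcounts: pp0:1 pp1:2 pp2:1 pp3:1 pp4:1
Op 5: fork(P0) -> P2. 5 ppages; refcounts: pp0:2 pp1:3 pp2:2 pp3:1 pp4:1

Answer: 2 3 2 1 1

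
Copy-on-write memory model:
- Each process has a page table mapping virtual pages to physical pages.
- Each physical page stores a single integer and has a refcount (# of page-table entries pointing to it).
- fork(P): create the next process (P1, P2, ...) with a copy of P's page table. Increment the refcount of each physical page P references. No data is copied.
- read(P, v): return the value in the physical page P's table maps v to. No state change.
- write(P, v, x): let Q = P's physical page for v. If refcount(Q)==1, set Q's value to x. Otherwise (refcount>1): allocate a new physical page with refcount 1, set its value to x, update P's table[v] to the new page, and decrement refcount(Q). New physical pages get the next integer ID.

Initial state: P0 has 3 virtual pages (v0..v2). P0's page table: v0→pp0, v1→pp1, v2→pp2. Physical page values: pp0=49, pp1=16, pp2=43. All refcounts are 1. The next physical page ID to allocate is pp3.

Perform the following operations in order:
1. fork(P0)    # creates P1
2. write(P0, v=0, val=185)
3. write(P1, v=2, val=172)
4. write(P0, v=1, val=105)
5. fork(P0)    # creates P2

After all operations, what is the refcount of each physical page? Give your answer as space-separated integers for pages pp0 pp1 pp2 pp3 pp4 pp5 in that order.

Answer: 1 1 2 2 1 2

Derivation:
Op 1: fork(P0) -> P1. 3 ppages; refcounts: pp0:2 pp1:2 pp2:2
Op 2: write(P0, v0, 185). refcount(pp0)=2>1 -> COPY to pp3. 4 ppages; refcounts: pp0:1 pp1:2 pp2:2 pp3:1
Op 3: write(P1, v2, 172). refcount(pp2)=2>1 -> COPY to pp4. 5 ppages; refcounts: pp0:1 pp1:2 pp2:1 pp3:1 pp4:1
Op 4: write(P0, v1, 105). refcount(pp1)=2>1 -> COPY to pp5. 6 ppages; refcounts: pp0:1 pp1:1 pp2:1 pp3:1 pp4:1 pp5:1
Op 5: fork(P0) -> P2. 6 ppages; refcounts: pp0:1 pp1:1 pp2:2 pp3:2 pp4:1 pp5:2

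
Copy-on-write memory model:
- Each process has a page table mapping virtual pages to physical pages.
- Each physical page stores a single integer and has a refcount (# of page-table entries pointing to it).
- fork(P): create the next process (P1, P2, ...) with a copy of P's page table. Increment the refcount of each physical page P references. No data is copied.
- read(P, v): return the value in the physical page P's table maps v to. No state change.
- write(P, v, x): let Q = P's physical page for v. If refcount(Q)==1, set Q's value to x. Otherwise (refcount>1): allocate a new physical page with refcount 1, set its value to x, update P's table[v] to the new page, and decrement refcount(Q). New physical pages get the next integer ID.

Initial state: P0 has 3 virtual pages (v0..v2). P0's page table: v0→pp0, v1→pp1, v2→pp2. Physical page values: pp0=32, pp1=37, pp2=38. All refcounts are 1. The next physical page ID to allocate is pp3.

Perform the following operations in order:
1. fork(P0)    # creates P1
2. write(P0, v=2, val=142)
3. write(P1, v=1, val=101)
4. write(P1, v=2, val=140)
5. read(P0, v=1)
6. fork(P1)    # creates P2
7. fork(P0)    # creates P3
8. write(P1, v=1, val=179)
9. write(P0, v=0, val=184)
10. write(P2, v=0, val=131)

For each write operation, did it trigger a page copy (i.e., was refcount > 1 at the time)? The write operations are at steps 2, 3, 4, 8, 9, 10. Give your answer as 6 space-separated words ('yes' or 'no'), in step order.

Op 1: fork(P0) -> P1. 3 ppages; refcounts: pp0:2 pp1:2 pp2:2
Op 2: write(P0, v2, 142). refcount(pp2)=2>1 -> COPY to pp3. 4 ppages; refcounts: pp0:2 pp1:2 pp2:1 pp3:1
Op 3: write(P1, v1, 101). refcount(pp1)=2>1 -> COPY to pp4. 5 ppages; refcounts: pp0:2 pp1:1 pp2:1 pp3:1 pp4:1
Op 4: write(P1, v2, 140). refcount(pp2)=1 -> write in place. 5 ppages; refcounts: pp0:2 pp1:1 pp2:1 pp3:1 pp4:1
Op 5: read(P0, v1) -> 37. No state change.
Op 6: fork(P1) -> P2. 5 ppages; refcounts: pp0:3 pp1:1 pp2:2 pp3:1 pp4:2
Op 7: fork(P0) -> P3. 5 ppages; refcounts: pp0:4 pp1:2 pp2:2 pp3:2 pp4:2
Op 8: write(P1, v1, 179). refcount(pp4)=2>1 -> COPY to pp5. 6 ppages; refcounts: pp0:4 pp1:2 pp2:2 pp3:2 pp4:1 pp5:1
Op 9: write(P0, v0, 184). refcount(pp0)=4>1 -> COPY to pp6. 7 ppages; refcounts: pp0:3 pp1:2 pp2:2 pp3:2 pp4:1 pp5:1 pp6:1
Op 10: write(P2, v0, 131). refcount(pp0)=3>1 -> COPY to pp7. 8 ppages; refcounts: pp0:2 pp1:2 pp2:2 pp3:2 pp4:1 pp5:1 pp6:1 pp7:1

yes yes no yes yes yes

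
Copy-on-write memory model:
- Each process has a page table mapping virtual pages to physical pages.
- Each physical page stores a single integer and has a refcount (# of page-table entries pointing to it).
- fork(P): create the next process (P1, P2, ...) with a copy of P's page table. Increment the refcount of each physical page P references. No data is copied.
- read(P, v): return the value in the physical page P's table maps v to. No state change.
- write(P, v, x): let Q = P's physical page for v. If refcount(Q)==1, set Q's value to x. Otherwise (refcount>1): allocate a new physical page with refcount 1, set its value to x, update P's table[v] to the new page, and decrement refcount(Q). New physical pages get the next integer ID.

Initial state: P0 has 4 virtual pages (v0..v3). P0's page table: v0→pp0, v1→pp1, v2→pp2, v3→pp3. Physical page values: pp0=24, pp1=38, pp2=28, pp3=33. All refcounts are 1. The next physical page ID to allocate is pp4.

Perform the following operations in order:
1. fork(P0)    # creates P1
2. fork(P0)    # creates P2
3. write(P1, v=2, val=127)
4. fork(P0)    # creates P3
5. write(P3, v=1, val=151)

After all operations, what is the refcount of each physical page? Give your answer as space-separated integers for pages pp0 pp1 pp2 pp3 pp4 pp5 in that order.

Op 1: fork(P0) -> P1. 4 ppages; refcounts: pp0:2 pp1:2 pp2:2 pp3:2
Op 2: fork(P0) -> P2. 4 ppages; refcounts: pp0:3 pp1:3 pp2:3 pp3:3
Op 3: write(P1, v2, 127). refcount(pp2)=3>1 -> COPY to pp4. 5 ppages; refcounts: pp0:3 pp1:3 pp2:2 pp3:3 pp4:1
Op 4: fork(P0) -> P3. 5 ppages; refcounts: pp0:4 pp1:4 pp2:3 pp3:4 pp4:1
Op 5: write(P3, v1, 151). refcount(pp1)=4>1 -> COPY to pp5. 6 ppages; refcounts: pp0:4 pp1:3 pp2:3 pp3:4 pp4:1 pp5:1

Answer: 4 3 3 4 1 1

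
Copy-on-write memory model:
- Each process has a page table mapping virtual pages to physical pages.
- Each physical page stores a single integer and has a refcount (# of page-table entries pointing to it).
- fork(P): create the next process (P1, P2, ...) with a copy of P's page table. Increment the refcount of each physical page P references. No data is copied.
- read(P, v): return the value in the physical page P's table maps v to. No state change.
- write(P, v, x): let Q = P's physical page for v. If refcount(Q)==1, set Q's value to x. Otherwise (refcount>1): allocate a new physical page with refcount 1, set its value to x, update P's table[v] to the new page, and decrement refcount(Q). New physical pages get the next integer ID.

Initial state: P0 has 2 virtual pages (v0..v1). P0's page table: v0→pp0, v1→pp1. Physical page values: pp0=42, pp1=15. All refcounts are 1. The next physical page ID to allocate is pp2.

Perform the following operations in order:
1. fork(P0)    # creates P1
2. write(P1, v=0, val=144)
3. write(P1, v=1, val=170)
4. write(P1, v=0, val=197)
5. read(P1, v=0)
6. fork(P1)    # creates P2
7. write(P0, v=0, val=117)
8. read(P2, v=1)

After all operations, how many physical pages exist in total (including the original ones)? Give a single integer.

Answer: 4

Derivation:
Op 1: fork(P0) -> P1. 2 ppages; refcounts: pp0:2 pp1:2
Op 2: write(P1, v0, 144). refcount(pp0)=2>1 -> COPY to pp2. 3 ppages; refcounts: pp0:1 pp1:2 pp2:1
Op 3: write(P1, v1, 170). refcount(pp1)=2>1 -> COPY to pp3. 4 ppages; refcounts: pp0:1 pp1:1 pp2:1 pp3:1
Op 4: write(P1, v0, 197). refcount(pp2)=1 -> write in place. 4 ppages; refcounts: pp0:1 pp1:1 pp2:1 pp3:1
Op 5: read(P1, v0) -> 197. No state change.
Op 6: fork(P1) -> P2. 4 ppages; refcounts: pp0:1 pp1:1 pp2:2 pp3:2
Op 7: write(P0, v0, 117). refcount(pp0)=1 -> write in place. 4 ppages; refcounts: pp0:1 pp1:1 pp2:2 pp3:2
Op 8: read(P2, v1) -> 170. No state change.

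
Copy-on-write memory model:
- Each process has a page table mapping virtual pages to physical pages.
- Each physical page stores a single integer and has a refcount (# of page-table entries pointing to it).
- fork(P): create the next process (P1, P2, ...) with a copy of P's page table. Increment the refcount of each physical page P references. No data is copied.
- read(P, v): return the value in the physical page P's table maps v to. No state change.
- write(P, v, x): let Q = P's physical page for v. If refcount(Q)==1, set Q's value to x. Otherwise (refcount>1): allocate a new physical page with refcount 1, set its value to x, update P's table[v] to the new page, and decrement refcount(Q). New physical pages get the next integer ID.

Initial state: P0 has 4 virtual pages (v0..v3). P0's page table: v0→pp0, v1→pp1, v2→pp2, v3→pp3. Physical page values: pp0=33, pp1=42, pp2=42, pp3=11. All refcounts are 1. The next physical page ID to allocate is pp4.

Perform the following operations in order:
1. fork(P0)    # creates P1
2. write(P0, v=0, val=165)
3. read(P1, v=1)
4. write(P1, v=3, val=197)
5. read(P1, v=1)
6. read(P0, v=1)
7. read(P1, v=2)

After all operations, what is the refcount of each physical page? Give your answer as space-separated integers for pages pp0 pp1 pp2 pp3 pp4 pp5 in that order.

Answer: 1 2 2 1 1 1

Derivation:
Op 1: fork(P0) -> P1. 4 ppages; refcounts: pp0:2 pp1:2 pp2:2 pp3:2
Op 2: write(P0, v0, 165). refcount(pp0)=2>1 -> COPY to pp4. 5 ppages; refcounts: pp0:1 pp1:2 pp2:2 pp3:2 pp4:1
Op 3: read(P1, v1) -> 42. No state change.
Op 4: write(P1, v3, 197). refcount(pp3)=2>1 -> COPY to pp5. 6 ppages; refcounts: pp0:1 pp1:2 pp2:2 pp3:1 pp4:1 pp5:1
Op 5: read(P1, v1) -> 42. No state change.
Op 6: read(P0, v1) -> 42. No state change.
Op 7: read(P1, v2) -> 42. No state change.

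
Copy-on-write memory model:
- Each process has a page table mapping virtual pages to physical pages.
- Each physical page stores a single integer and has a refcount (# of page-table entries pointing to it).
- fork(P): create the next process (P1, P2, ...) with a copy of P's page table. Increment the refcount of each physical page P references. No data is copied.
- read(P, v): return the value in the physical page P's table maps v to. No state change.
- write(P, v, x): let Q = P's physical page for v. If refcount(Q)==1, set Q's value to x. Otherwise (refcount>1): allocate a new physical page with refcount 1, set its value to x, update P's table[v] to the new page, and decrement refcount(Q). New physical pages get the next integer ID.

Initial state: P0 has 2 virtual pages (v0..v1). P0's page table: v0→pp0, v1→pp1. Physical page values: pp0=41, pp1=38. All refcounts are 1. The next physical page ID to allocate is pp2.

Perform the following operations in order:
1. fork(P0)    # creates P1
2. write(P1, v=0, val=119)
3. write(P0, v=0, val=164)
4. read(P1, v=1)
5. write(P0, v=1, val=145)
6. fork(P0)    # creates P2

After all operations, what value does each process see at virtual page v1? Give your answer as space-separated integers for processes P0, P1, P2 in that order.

Op 1: fork(P0) -> P1. 2 ppages; refcounts: pp0:2 pp1:2
Op 2: write(P1, v0, 119). refcount(pp0)=2>1 -> COPY to pp2. 3 ppages; refcounts: pp0:1 pp1:2 pp2:1
Op 3: write(P0, v0, 164). refcount(pp0)=1 -> write in place. 3 ppages; refcounts: pp0:1 pp1:2 pp2:1
Op 4: read(P1, v1) -> 38. No state change.
Op 5: write(P0, v1, 145). refcount(pp1)=2>1 -> COPY to pp3. 4 ppages; refcounts: pp0:1 pp1:1 pp2:1 pp3:1
Op 6: fork(P0) -> P2. 4 ppages; refcounts: pp0:2 pp1:1 pp2:1 pp3:2
P0: v1 -> pp3 = 145
P1: v1 -> pp1 = 38
P2: v1 -> pp3 = 145

Answer: 145 38 145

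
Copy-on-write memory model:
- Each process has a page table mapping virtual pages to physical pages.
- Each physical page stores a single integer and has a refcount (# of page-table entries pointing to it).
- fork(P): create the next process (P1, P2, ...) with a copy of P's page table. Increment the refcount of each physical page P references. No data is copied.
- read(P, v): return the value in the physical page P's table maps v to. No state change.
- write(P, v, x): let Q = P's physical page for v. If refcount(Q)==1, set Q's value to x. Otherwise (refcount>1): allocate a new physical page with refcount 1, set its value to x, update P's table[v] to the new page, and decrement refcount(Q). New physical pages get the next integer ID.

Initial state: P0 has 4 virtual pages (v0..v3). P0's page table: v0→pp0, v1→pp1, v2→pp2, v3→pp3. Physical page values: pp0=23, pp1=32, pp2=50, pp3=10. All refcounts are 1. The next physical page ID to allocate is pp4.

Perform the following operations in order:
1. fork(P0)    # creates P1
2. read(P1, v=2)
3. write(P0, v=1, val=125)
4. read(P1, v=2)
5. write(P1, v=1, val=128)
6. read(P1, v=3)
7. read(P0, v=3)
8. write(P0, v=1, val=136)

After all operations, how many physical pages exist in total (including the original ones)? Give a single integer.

Answer: 5

Derivation:
Op 1: fork(P0) -> P1. 4 ppages; refcounts: pp0:2 pp1:2 pp2:2 pp3:2
Op 2: read(P1, v2) -> 50. No state change.
Op 3: write(P0, v1, 125). refcount(pp1)=2>1 -> COPY to pp4. 5 ppages; refcounts: pp0:2 pp1:1 pp2:2 pp3:2 pp4:1
Op 4: read(P1, v2) -> 50. No state change.
Op 5: write(P1, v1, 128). refcount(pp1)=1 -> write in place. 5 ppages; refcounts: pp0:2 pp1:1 pp2:2 pp3:2 pp4:1
Op 6: read(P1, v3) -> 10. No state change.
Op 7: read(P0, v3) -> 10. No state change.
Op 8: write(P0, v1, 136). refcount(pp4)=1 -> write in place. 5 ppages; refcounts: pp0:2 pp1:1 pp2:2 pp3:2 pp4:1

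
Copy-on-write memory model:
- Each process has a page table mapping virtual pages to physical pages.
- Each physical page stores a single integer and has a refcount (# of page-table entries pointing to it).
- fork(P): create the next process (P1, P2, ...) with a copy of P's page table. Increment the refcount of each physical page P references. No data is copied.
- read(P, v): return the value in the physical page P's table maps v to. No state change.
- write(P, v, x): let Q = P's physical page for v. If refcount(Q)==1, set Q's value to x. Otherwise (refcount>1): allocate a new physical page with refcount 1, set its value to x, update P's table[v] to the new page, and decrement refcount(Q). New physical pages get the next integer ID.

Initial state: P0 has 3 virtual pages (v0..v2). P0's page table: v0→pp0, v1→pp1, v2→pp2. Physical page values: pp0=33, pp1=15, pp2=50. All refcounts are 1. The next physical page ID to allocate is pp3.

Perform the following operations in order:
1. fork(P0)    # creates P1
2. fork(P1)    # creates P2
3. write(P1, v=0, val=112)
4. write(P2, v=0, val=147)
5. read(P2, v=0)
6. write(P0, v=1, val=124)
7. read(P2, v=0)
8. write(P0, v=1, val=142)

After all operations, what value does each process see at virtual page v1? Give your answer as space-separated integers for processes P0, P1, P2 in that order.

Op 1: fork(P0) -> P1. 3 ppages; refcounts: pp0:2 pp1:2 pp2:2
Op 2: fork(P1) -> P2. 3 ppages; refcounts: pp0:3 pp1:3 pp2:3
Op 3: write(P1, v0, 112). refcount(pp0)=3>1 -> COPY to pp3. 4 ppages; refcounts: pp0:2 pp1:3 pp2:3 pp3:1
Op 4: write(P2, v0, 147). refcount(pp0)=2>1 -> COPY to pp4. 5 ppages; refcounts: pp0:1 pp1:3 pp2:3 pp3:1 pp4:1
Op 5: read(P2, v0) -> 147. No state change.
Op 6: write(P0, v1, 124). refcount(pp1)=3>1 -> COPY to pp5. 6 ppages; refcounts: pp0:1 pp1:2 pp2:3 pp3:1 pp4:1 pp5:1
Op 7: read(P2, v0) -> 147. No state change.
Op 8: write(P0, v1, 142). refcount(pp5)=1 -> write in place. 6 ppages; refcounts: pp0:1 pp1:2 pp2:3 pp3:1 pp4:1 pp5:1
P0: v1 -> pp5 = 142
P1: v1 -> pp1 = 15
P2: v1 -> pp1 = 15

Answer: 142 15 15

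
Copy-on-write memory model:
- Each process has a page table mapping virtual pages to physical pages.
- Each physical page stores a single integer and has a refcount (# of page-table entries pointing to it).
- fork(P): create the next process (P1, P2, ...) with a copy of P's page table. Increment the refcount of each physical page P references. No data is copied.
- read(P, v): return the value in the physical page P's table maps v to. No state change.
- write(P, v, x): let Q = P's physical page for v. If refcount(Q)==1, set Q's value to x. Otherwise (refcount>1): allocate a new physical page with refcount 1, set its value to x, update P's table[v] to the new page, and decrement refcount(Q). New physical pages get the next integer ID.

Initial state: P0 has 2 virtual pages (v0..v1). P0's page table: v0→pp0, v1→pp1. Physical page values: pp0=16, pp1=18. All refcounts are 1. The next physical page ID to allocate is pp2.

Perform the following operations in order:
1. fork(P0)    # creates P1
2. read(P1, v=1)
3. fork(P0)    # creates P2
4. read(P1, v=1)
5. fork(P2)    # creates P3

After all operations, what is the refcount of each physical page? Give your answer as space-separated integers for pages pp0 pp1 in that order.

Op 1: fork(P0) -> P1. 2 ppages; refcounts: pp0:2 pp1:2
Op 2: read(P1, v1) -> 18. No state change.
Op 3: fork(P0) -> P2. 2 ppages; refcounts: pp0:3 pp1:3
Op 4: read(P1, v1) -> 18. No state change.
Op 5: fork(P2) -> P3. 2 ppages; refcounts: pp0:4 pp1:4

Answer: 4 4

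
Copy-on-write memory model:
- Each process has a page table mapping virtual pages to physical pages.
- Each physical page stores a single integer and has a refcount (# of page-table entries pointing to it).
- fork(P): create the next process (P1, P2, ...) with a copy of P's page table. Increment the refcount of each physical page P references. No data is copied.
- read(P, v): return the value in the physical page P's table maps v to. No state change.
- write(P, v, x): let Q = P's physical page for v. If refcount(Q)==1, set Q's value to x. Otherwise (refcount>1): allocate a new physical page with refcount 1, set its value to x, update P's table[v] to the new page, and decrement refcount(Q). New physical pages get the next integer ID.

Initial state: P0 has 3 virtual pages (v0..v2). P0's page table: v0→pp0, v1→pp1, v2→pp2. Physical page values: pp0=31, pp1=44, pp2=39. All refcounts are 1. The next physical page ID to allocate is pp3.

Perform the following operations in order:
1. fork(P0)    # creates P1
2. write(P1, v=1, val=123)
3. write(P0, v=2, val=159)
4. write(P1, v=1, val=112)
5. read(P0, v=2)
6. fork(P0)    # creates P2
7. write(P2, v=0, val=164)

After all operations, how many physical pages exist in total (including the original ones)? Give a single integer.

Op 1: fork(P0) -> P1. 3 ppages; refcounts: pp0:2 pp1:2 pp2:2
Op 2: write(P1, v1, 123). refcount(pp1)=2>1 -> COPY to pp3. 4 ppages; refcounts: pp0:2 pp1:1 pp2:2 pp3:1
Op 3: write(P0, v2, 159). refcount(pp2)=2>1 -> COPY to pp4. 5 ppages; refcounts: pp0:2 pp1:1 pp2:1 pp3:1 pp4:1
Op 4: write(P1, v1, 112). refcount(pp3)=1 -> write in place. 5 ppages; refcounts: pp0:2 pp1:1 pp2:1 pp3:1 pp4:1
Op 5: read(P0, v2) -> 159. No state change.
Op 6: fork(P0) -> P2. 5 ppages; refcounts: pp0:3 pp1:2 pp2:1 pp3:1 pp4:2
Op 7: write(P2, v0, 164). refcount(pp0)=3>1 -> COPY to pp5. 6 ppages; refcounts: pp0:2 pp1:2 pp2:1 pp3:1 pp4:2 pp5:1

Answer: 6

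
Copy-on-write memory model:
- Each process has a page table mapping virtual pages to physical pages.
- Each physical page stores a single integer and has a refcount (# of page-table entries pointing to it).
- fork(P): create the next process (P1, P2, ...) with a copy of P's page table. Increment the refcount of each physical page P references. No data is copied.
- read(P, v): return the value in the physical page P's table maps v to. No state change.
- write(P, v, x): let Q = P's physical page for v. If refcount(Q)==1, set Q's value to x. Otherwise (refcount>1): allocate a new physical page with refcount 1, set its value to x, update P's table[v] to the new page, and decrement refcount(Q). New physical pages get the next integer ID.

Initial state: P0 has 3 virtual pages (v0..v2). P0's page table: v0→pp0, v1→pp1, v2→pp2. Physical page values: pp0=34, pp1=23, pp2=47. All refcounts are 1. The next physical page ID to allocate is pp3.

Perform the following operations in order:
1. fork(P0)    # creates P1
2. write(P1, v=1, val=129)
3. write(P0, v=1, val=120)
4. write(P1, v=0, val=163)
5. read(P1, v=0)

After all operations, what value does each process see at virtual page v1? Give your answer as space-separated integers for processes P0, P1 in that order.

Answer: 120 129

Derivation:
Op 1: fork(P0) -> P1. 3 ppages; refcounts: pp0:2 pp1:2 pp2:2
Op 2: write(P1, v1, 129). refcount(pp1)=2>1 -> COPY to pp3. 4 ppages; refcounts: pp0:2 pp1:1 pp2:2 pp3:1
Op 3: write(P0, v1, 120). refcount(pp1)=1 -> write in place. 4 ppages; refcounts: pp0:2 pp1:1 pp2:2 pp3:1
Op 4: write(P1, v0, 163). refcount(pp0)=2>1 -> COPY to pp4. 5 ppages; refcounts: pp0:1 pp1:1 pp2:2 pp3:1 pp4:1
Op 5: read(P1, v0) -> 163. No state change.
P0: v1 -> pp1 = 120
P1: v1 -> pp3 = 129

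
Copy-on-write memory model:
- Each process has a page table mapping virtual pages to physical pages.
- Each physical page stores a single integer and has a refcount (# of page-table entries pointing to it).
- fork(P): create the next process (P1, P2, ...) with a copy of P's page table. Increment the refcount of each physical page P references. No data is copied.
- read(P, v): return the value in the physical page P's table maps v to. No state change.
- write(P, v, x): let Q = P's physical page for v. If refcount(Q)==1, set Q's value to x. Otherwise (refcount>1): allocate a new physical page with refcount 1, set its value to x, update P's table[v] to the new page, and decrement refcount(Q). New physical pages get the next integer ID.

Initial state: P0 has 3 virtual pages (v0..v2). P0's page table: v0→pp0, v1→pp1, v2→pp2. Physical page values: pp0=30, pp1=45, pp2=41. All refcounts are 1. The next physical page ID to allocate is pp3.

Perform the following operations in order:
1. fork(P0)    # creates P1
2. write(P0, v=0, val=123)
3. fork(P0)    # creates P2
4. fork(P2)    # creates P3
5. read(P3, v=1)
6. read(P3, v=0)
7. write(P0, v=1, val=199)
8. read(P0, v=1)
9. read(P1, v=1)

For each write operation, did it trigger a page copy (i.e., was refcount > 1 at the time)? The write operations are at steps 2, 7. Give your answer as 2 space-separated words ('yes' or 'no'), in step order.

Op 1: fork(P0) -> P1. 3 ppages; refcounts: pp0:2 pp1:2 pp2:2
Op 2: write(P0, v0, 123). refcount(pp0)=2>1 -> COPY to pp3. 4 ppages; refcounts: pp0:1 pp1:2 pp2:2 pp3:1
Op 3: fork(P0) -> P2. 4 ppages; refcounts: pp0:1 pp1:3 pp2:3 pp3:2
Op 4: fork(P2) -> P3. 4 ppages; refcounts: pp0:1 pp1:4 pp2:4 pp3:3
Op 5: read(P3, v1) -> 45. No state change.
Op 6: read(P3, v0) -> 123. No state change.
Op 7: write(P0, v1, 199). refcount(pp1)=4>1 -> COPY to pp4. 5 ppages; refcounts: pp0:1 pp1:3 pp2:4 pp3:3 pp4:1
Op 8: read(P0, v1) -> 199. No state change.
Op 9: read(P1, v1) -> 45. No state change.

yes yes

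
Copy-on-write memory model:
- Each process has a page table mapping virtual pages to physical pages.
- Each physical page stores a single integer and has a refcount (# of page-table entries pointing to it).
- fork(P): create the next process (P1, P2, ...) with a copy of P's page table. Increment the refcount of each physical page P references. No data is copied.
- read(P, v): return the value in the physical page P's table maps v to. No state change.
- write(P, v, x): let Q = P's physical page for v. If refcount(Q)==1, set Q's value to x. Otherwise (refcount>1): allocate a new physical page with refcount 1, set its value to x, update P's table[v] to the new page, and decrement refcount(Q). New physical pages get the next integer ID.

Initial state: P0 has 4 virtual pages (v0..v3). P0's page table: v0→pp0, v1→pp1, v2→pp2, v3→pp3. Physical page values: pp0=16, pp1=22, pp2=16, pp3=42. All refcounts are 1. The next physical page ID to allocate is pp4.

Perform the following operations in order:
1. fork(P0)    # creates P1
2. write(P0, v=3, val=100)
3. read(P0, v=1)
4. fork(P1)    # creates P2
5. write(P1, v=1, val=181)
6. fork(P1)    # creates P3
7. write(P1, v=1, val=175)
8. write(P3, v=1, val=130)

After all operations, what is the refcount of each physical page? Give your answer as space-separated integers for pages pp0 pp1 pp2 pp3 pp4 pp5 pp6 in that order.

Op 1: fork(P0) -> P1. 4 ppages; refcounts: pp0:2 pp1:2 pp2:2 pp3:2
Op 2: write(P0, v3, 100). refcount(pp3)=2>1 -> COPY to pp4. 5 ppages; refcounts: pp0:2 pp1:2 pp2:2 pp3:1 pp4:1
Op 3: read(P0, v1) -> 22. No state change.
Op 4: fork(P1) -> P2. 5 ppages; refcounts: pp0:3 pp1:3 pp2:3 pp3:2 pp4:1
Op 5: write(P1, v1, 181). refcount(pp1)=3>1 -> COPY to pp5. 6 ppages; refcounts: pp0:3 pp1:2 pp2:3 pp3:2 pp4:1 pp5:1
Op 6: fork(P1) -> P3. 6 ppages; refcounts: pp0:4 pp1:2 pp2:4 pp3:3 pp4:1 pp5:2
Op 7: write(P1, v1, 175). refcount(pp5)=2>1 -> COPY to pp6. 7 ppages; refcounts: pp0:4 pp1:2 pp2:4 pp3:3 pp4:1 pp5:1 pp6:1
Op 8: write(P3, v1, 130). refcount(pp5)=1 -> write in place. 7 ppages; refcounts: pp0:4 pp1:2 pp2:4 pp3:3 pp4:1 pp5:1 pp6:1

Answer: 4 2 4 3 1 1 1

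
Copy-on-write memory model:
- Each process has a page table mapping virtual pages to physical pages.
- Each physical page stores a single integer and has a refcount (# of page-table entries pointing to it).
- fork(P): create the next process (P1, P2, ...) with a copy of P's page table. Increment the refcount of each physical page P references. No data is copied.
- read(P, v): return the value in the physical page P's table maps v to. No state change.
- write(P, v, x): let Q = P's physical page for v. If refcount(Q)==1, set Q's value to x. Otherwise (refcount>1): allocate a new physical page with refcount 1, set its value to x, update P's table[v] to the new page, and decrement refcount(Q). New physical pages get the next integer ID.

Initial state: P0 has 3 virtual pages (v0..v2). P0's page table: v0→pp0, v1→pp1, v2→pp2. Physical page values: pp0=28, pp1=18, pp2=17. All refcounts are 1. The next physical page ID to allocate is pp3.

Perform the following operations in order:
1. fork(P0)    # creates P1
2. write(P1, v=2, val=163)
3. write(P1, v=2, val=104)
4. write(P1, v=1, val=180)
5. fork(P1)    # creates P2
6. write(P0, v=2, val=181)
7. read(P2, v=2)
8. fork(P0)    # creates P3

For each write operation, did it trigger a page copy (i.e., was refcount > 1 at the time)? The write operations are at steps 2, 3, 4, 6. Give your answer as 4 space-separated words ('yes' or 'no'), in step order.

Op 1: fork(P0) -> P1. 3 ppages; refcounts: pp0:2 pp1:2 pp2:2
Op 2: write(P1, v2, 163). refcount(pp2)=2>1 -> COPY to pp3. 4 ppages; refcounts: pp0:2 pp1:2 pp2:1 pp3:1
Op 3: write(P1, v2, 104). refcount(pp3)=1 -> write in place. 4 ppages; refcounts: pp0:2 pp1:2 pp2:1 pp3:1
Op 4: write(P1, v1, 180). refcount(pp1)=2>1 -> COPY to pp4. 5 ppages; refcounts: pp0:2 pp1:1 pp2:1 pp3:1 pp4:1
Op 5: fork(P1) -> P2. 5 ppages; refcounts: pp0:3 pp1:1 pp2:1 pp3:2 pp4:2
Op 6: write(P0, v2, 181). refcount(pp2)=1 -> write in place. 5 ppages; refcounts: pp0:3 pp1:1 pp2:1 pp3:2 pp4:2
Op 7: read(P2, v2) -> 104. No state change.
Op 8: fork(P0) -> P3. 5 ppages; refcounts: pp0:4 pp1:2 pp2:2 pp3:2 pp4:2

yes no yes no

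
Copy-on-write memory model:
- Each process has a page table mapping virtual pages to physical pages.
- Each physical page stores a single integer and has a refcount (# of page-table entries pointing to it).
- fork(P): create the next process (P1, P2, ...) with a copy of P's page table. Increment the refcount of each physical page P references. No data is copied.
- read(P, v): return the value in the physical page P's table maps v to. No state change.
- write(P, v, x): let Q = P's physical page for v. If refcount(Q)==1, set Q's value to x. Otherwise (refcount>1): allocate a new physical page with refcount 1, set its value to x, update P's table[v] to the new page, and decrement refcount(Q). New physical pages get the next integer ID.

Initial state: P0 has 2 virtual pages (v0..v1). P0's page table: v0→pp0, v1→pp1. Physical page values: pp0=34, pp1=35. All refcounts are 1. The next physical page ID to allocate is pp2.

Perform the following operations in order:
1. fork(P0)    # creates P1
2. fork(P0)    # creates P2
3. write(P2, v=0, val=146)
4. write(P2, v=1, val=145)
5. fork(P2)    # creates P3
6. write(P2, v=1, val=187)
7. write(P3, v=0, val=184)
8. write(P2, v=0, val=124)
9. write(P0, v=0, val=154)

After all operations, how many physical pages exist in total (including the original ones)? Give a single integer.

Answer: 7

Derivation:
Op 1: fork(P0) -> P1. 2 ppages; refcounts: pp0:2 pp1:2
Op 2: fork(P0) -> P2. 2 ppages; refcounts: pp0:3 pp1:3
Op 3: write(P2, v0, 146). refcount(pp0)=3>1 -> COPY to pp2. 3 ppages; refcounts: pp0:2 pp1:3 pp2:1
Op 4: write(P2, v1, 145). refcount(pp1)=3>1 -> COPY to pp3. 4 ppages; refcounts: pp0:2 pp1:2 pp2:1 pp3:1
Op 5: fork(P2) -> P3. 4 ppages; refcounts: pp0:2 pp1:2 pp2:2 pp3:2
Op 6: write(P2, v1, 187). refcount(pp3)=2>1 -> COPY to pp4. 5 ppages; refcounts: pp0:2 pp1:2 pp2:2 pp3:1 pp4:1
Op 7: write(P3, v0, 184). refcount(pp2)=2>1 -> COPY to pp5. 6 ppages; refcounts: pp0:2 pp1:2 pp2:1 pp3:1 pp4:1 pp5:1
Op 8: write(P2, v0, 124). refcount(pp2)=1 -> write in place. 6 ppages; refcounts: pp0:2 pp1:2 pp2:1 pp3:1 pp4:1 pp5:1
Op 9: write(P0, v0, 154). refcount(pp0)=2>1 -> COPY to pp6. 7 ppages; refcounts: pp0:1 pp1:2 pp2:1 pp3:1 pp4:1 pp5:1 pp6:1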